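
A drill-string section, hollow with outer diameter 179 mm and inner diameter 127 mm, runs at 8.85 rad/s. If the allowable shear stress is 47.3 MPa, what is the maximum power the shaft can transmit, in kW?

J = π(d_o⁴ − d_i⁴)/32 = π(0.179⁴ − 0.127⁴)/32 = 7.525×10^-5 m⁴.
T_max = τ_allow·J/r = 4.73×10^7 × 7.525×10^-5 / 0.0895 = 39770 N·m.
ω = 8.85 rad/s, so P_max = T_max·ω = 3.520×10^5 W.

352 kW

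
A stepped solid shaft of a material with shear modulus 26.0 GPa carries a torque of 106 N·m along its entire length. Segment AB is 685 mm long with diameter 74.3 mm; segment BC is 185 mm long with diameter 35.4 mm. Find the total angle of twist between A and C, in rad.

J_AB = π(0.0743)⁴/32 = 2.99×10^-6 m⁴; J_BC = π(0.0354)⁴/32 = 1.54×10^-7 m⁴.
θ = (T/G)·Σ L_i/J_i = (106.0/26.0×10⁹)·(0.685/2.99×10^-6 + 0.185/1.54×10^-7) = 5.825×10^-3 rad.

0.00583 rad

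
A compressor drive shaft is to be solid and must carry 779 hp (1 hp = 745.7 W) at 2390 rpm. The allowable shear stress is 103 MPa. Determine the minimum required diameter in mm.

ω = 2π·2390/60 = 250.3 rad/s, so T = P/ω = 779×745.7 / 250.3 = 2321 N·m.
For a solid shaft τ_max = 16T/(πd³), so d = (16T/(π τ_allow))^(1/3) = (16·2321/(π·1.03×10^8))^(1/3) = 0.04860 m.

48.6 mm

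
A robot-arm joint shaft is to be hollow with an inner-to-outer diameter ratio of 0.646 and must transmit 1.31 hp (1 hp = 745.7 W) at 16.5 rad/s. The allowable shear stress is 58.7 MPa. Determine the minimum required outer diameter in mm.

ω = 16.5 rad/s, so T = P/ω = 1.31×745.7 / 16.50 = 59.20 N·m.
For a hollow shaft with d_i/d_o = 0.646: τ_max = 16T/(π d_o³ (1−k⁴)), so d_o = [16T/(π τ_allow (1−k⁴))]^(1/3) = [16·59.20/(π·5.87×10^7·0.8258)]^(1/3) = 0.01839 m.

18.4 mm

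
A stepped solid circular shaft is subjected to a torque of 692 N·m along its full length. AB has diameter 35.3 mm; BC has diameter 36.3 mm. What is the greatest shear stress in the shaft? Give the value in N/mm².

Under the same torque, τ_max = 16T/(πd³) is largest where d is smallest — segment AB (d = 35.3 mm).
τ_max = 16·692.0/(π·(0.0353)³) = 8.012×10^7 Pa.

80.1 N/mm²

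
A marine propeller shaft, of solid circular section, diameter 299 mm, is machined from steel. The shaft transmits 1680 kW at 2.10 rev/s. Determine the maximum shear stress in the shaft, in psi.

3520 psi

ω = 2π·2.10 = 13.19 rad/s, so T = P/ω = 1680×10³ / 13.19 = 127300 N·m.
J = πd⁴/32 = π(0.299)⁴/32 = 7.847×10^-4 m⁴.
τ_max = T·r/J = 127300 × 0.149 / 7.847×10^-4 = 2.426×10^7 Pa.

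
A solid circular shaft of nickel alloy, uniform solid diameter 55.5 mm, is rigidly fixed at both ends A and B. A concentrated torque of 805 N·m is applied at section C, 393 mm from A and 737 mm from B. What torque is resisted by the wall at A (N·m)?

With uniform GJ and both ends fixed, compatibility θ_AC = θ_CB gives T_A·a = T_B·b, together with T_A + T_B = T₀.
T_A = T₀·b/(a+b) = 805.0·737/1130 = 525.0 N·m; T_B = 280.0 N·m.

525 N·m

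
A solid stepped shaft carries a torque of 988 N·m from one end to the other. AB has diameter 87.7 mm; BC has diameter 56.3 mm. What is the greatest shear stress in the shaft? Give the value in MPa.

28.2 MPa

Under the same torque, τ_max = 16T/(πd³) is largest where d is smallest — segment BC (d = 56.3 mm).
τ_max = 16·988.0/(π·(0.0563)³) = 2.820×10^7 Pa.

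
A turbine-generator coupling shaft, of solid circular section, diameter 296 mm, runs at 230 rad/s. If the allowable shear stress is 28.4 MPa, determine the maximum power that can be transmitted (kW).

J = πd⁴/32 = π(0.296)⁴/32 = 7.536×10^-4 m⁴.
T_max = τ_allow·J/r = 2.84×10^7 × 7.536×10^-4 / 0.148 = 144600 N·m.
ω = 230 rad/s, so P_max = T_max·ω = 3.326×10^7 W.

33300 kW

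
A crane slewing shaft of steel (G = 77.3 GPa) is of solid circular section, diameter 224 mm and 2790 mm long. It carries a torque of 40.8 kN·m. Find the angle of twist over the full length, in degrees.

0.341°

J = πd⁴/32 = π(0.224)⁴/32 = 2.472×10^-4 m⁴.
θ = T·L/(G·J) = 40800 × 2.79 / (77.3×10⁹ × 2.472×10^-4) = 5.958×10^-3 rad.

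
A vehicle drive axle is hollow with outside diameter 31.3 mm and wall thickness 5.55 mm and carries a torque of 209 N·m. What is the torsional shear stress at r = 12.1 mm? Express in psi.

J = π(d_o⁴ − d_i⁴)/32 = π(0.0313⁴ − 0.0202⁴)/32 = 7.788×10^-8 m⁴.
Shear stress varies linearly with radius: τ = T·r/J = 209.0 × 0.0121 / 7.788×10^-8 = 3.247×10^7 Pa.

4710 psi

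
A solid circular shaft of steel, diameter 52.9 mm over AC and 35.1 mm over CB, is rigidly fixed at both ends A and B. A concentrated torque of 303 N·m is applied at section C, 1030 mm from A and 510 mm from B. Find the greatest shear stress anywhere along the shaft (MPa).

10.0 MPa

Compatibility: T_A·a/J_AC = T_B·b/J_CB with T_A + T_B = T₀.
J_AC = 7.69×10^-7 m⁴, J_CB = 1.49×10^-7 m⁴, so T_A = T₀·(J_AC/a)/((J_AC/a)+(J_CB/b)) = 217.8 N·m, T_B = 85.24 N·m.
τ in each portion: τ_AC = 7.49×10^6 Pa, τ_CB = 1.00×10^7 Pa; maximum is in CB.
τ_max = T_CB·r/J = 85.24·0.0175/1.49×10^-7 = 1.004×10^7 Pa.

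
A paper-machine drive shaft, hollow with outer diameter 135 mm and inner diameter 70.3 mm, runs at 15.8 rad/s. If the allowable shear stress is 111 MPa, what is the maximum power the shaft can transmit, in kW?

785 kW

J = π(d_o⁴ − d_i⁴)/32 = π(0.135⁴ − 0.0703⁴)/32 = 3.021×10^-5 m⁴.
T_max = τ_allow·J/r = 1.11×10^8 × 3.021×10^-5 / 0.0675 = 49680 N·m.
ω = 15.8 rad/s, so P_max = T_max·ω = 7.849×10^5 W.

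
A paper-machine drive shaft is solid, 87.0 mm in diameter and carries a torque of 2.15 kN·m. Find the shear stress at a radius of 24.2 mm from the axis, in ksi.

1.34 ksi

J = πd⁴/32 = π(0.0870)⁴/32 = 5.624×10^-6 m⁴.
Shear stress varies linearly with radius: τ = T·r/J = 2150 × 0.0242 / 5.624×10^-6 = 9.251×10^6 Pa.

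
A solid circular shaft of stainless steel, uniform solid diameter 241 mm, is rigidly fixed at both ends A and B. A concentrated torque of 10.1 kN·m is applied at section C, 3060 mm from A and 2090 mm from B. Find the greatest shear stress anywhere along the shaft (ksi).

0.317 ksi

With uniform GJ and both ends fixed, compatibility θ_AC = θ_CB gives T_A·a = T_B·b, together with T_A + T_B = T₀.
T_A = T₀·b/(a+b) = 10100·2090/5150 = 4099 N·m; T_B = 6001 N·m.
τ in each portion: τ_AC = 1.49×10^6 Pa, τ_CB = 2.18×10^6 Pa; maximum is in CB.
τ_max = T_CB·r/J = 6001·0.120/3.31×10^-4 = 2.184×10^6 Pa.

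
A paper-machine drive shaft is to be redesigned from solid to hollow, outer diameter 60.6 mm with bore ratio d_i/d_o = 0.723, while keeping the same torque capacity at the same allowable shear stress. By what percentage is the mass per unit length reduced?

41.0 %

Equal τ_max and T ⇒ the solid shaft needs d_s³ = d_o³(1−k⁴), so d_s = 60.6·(1−0.723⁴)^(1/3) = 54.48 mm.
Area ratio A_h/A_s = d_o²(1−k²)/d_s² = (1−k²)/(1−k⁴)^(2/3) = 0.5904.
Mass saving = 1 − 0.5904 = 41.0 %.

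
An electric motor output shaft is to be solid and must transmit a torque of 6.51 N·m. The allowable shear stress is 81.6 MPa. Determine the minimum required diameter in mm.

7.41 mm

For a solid shaft τ_max = 16T/(πd³), so d = (16T/(π τ_allow))^(1/3) = (16·6.510/(π·8.16×10^7))^(1/3) = 0.007407 m.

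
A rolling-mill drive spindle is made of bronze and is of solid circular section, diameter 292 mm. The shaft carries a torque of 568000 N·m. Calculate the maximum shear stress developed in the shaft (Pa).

1.16e8 Pa

J = πd⁴/32 = π(0.292)⁴/32 = 7.137×10^-4 m⁴.
τ_max = T·r/J = 568000 × 0.146 / 7.137×10^-4 = 1.162×10^8 Pa.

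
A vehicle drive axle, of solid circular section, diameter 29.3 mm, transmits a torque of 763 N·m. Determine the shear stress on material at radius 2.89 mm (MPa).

30.5 MPa

J = πd⁴/32 = π(0.0293)⁴/32 = 7.236×10^-8 m⁴.
Shear stress varies linearly with radius: τ = T·r/J = 763.0 × 0.00289 / 7.236×10^-8 = 3.048×10^7 Pa.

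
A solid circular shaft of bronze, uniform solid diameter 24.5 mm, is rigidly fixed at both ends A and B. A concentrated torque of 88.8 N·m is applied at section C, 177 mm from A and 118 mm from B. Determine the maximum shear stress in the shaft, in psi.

2680 psi

With uniform GJ and both ends fixed, compatibility θ_AC = θ_CB gives T_A·a = T_B·b, together with T_A + T_B = T₀.
T_A = T₀·b/(a+b) = 88.80·118/295.0 = 35.52 N·m; T_B = 53.28 N·m.
τ in each portion: τ_AC = 1.23×10^7 Pa, τ_CB = 1.85×10^7 Pa; maximum is in CB.
τ_max = T_CB·r/J = 53.28·0.0123/3.54×10^-8 = 1.845×10^7 Pa.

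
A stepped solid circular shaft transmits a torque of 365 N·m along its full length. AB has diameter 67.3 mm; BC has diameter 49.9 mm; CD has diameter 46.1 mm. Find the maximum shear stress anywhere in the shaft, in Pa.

1.90e7 Pa

Under the same torque, τ_max = 16T/(πd³) is largest where d is smallest — segment CD (d = 46.1 mm).
τ_max = 16·365.0/(π·(0.0461)³) = 1.897×10^7 Pa.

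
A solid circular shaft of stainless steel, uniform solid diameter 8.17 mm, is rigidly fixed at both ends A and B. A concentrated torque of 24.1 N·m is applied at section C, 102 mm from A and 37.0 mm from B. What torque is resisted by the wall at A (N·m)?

With uniform GJ and both ends fixed, compatibility θ_AC = θ_CB gives T_A·a = T_B·b, together with T_A + T_B = T₀.
T_A = T₀·b/(a+b) = 24.10·37.0/139.0 = 6.415 N·m; T_B = 17.68 N·m.

6.42 N·m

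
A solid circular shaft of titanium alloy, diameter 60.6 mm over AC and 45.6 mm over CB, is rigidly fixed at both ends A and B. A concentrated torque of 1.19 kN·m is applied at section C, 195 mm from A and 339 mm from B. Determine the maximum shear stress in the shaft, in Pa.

Compatibility: T_A·a/J_AC = T_B·b/J_CB with T_A + T_B = T₀.
J_AC = 1.32×10^-6 m⁴, J_CB = 4.24×10^-7 m⁴, so T_A = T₀·(J_AC/a)/((J_AC/a)+(J_CB/b)) = 1005 N·m, T_B = 185.3 N·m.
τ in each portion: τ_AC = 2.30×10^7 Pa, τ_CB = 9.95×10^6 Pa; maximum is in AC.
τ_max = T_AC·r/J = 1005·0.0303/1.32×10^-6 = 2.299×10^7 Pa.

2.30e7 Pa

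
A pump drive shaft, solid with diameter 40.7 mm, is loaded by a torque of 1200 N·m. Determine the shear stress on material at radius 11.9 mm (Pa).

J = πd⁴/32 = π(0.0407)⁴/32 = 2.694×10^-7 m⁴.
Shear stress varies linearly with radius: τ = T·r/J = 1200 × 0.0119 / 2.694×10^-7 = 5.301×10^7 Pa.

5.30e7 Pa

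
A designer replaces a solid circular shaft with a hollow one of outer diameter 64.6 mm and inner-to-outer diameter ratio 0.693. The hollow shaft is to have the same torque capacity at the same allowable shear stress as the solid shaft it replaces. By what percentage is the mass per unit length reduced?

Equal τ_max and T ⇒ the solid shaft needs d_s³ = d_o³(1−k⁴), so d_s = 64.6·(1−0.693⁴)^(1/3) = 59.19 mm.
Area ratio A_h/A_s = d_o²(1−k²)/d_s² = (1−k²)/(1−k⁴)^(2/3) = 0.6190.
Mass saving = 1 − 0.6190 = 38.1 %.

38.1 %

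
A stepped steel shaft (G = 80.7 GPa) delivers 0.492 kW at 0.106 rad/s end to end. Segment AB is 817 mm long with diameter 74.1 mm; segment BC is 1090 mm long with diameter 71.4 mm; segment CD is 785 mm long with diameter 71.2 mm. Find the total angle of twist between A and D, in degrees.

3.34°

ω = 0.106 rad/s, so T = P/ω = 0.492×10³ / 0.1060 = 4642 N·m.
J_AB = π(0.0741)⁴/32 = 2.96×10^-6 m⁴; J_BC = π(0.0714)⁴/32 = 2.55×10^-6 m⁴; J_CD = π(0.0712)⁴/32 = 2.52×10^-6 m⁴.
θ = (T/G)·Σ L_i/J_i = (4642/80.7×10⁹)·(0.817/2.96×10^-6 + 1.09/2.55×10^-6 + 0.785/2.52×10^-6) = 0.05834 rad.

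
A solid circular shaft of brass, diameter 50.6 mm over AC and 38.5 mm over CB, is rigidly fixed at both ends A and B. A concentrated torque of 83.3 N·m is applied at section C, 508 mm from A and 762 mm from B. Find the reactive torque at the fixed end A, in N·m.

Compatibility: T_A·a/J_AC = T_B·b/J_CB with T_A + T_B = T₀.
J_AC = 6.44×10^-7 m⁴, J_CB = 2.16×10^-7 m⁴, so T_A = T₀·(J_AC/a)/((J_AC/a)+(J_CB/b)) = 68.09 N·m, T_B = 15.21 N·m.

68.1 N·m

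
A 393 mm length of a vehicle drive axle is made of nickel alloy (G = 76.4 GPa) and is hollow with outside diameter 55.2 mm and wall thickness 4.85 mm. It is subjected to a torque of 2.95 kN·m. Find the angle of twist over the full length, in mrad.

J = π(d_o⁴ − d_i⁴)/32 = π(0.0552⁴ − 0.0455⁴)/32 = 4.907×10^-7 m⁴.
θ = T·L/(G·J) = 2950 × 0.393 / (76.4×10⁹ × 4.907×10^-7) = 0.03092 rad.

30.9 mrad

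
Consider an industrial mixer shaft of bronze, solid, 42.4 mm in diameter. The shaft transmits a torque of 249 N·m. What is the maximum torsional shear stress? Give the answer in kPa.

16600 kPa

J = πd⁴/32 = π(0.0424)⁴/32 = 3.173×10^-7 m⁴.
τ_max = T·r/J = 249.0 × 0.0212 / 3.173×10^-7 = 1.664×10^7 Pa.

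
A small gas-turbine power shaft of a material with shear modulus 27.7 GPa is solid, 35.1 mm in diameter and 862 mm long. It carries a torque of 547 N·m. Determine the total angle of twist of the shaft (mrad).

J = πd⁴/32 = π(0.0351)⁴/32 = 1.490×10^-7 m⁴.
θ = T·L/(G·J) = 547.0 × 0.862 / (27.7×10⁹ × 1.490×10^-7) = 0.1142 rad.

114 mrad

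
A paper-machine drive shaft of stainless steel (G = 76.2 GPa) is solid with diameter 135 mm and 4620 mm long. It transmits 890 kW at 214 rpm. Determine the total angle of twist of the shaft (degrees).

4.23°

ω = 2π·214/60 = 22.41 rad/s, so T = P/ω = 890×10³ / 22.41 = 39710 N·m.
J = πd⁴/32 = π(0.135)⁴/32 = 3.261×10^-5 m⁴.
θ = T·L/(G·J) = 39710 × 4.62 / (76.2×10⁹ × 3.261×10^-5) = 0.07384 rad.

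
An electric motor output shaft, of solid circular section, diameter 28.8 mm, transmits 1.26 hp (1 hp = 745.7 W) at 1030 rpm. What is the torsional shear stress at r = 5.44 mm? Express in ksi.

ω = 2π·1030/60 = 107.9 rad/s, so T = P/ω = 1.26×745.7 / 107.9 = 8.711 N·m.
J = πd⁴/32 = π(0.0288)⁴/32 = 6.754×10^-8 m⁴.
Shear stress varies linearly with radius: τ = T·r/J = 8.711 × 0.00544 / 6.754×10^-8 = 7.016×10^5 Pa.

0.102 ksi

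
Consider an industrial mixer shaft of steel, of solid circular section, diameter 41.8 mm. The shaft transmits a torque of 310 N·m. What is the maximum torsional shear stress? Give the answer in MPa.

J = πd⁴/32 = π(0.0418)⁴/32 = 2.997×10^-7 m⁴.
τ_max = T·r/J = 310.0 × 0.0209 / 2.997×10^-7 = 2.162×10^7 Pa.

21.6 MPa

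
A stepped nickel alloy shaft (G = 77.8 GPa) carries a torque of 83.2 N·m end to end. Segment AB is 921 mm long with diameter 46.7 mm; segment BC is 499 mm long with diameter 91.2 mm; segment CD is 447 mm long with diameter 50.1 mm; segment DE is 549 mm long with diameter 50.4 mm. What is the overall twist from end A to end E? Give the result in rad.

0.00389 rad

J_AB = π(0.0467)⁴/32 = 4.67×10^-7 m⁴; J_BC = π(0.0912)⁴/32 = 6.79×10^-6 m⁴; J_CD = π(0.0501)⁴/32 = 6.19×10^-7 m⁴; J_DE = π(0.0504)⁴/32 = 6.33×10^-7 m⁴.
θ = (T/G)·Σ L_i/J_i = (83.20/77.8×10⁹)·(0.921/4.67×10^-7 + 0.499/6.79×10^-6 + 0.447/6.19×10^-7 + 0.549/6.33×10^-7) = 3.888×10^-3 rad.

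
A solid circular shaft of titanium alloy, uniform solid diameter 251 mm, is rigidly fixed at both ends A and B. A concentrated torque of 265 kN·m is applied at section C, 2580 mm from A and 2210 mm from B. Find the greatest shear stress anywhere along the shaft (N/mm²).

With uniform GJ and both ends fixed, compatibility θ_AC = θ_CB gives T_A·a = T_B·b, together with T_A + T_B = T₀.
T_A = T₀·b/(a+b) = 265000·2210/4790 = 122300 N·m; T_B = 142700 N·m.
τ in each portion: τ_AC = 3.94×10^7 Pa, τ_CB = 4.60×10^7 Pa; maximum is in CB.
τ_max = T_CB·r/J = 142700·0.126/3.90×10^-4 = 4.597×10^7 Pa.

46.0 N/mm²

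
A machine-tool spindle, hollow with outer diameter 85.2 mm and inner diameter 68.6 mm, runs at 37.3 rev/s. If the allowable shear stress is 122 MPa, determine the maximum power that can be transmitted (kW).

2010 kW

J = π(d_o⁴ − d_i⁴)/32 = π(0.0852⁴ − 0.0686⁴)/32 = 2.999×10^-6 m⁴.
T_max = τ_allow·J/r = 1.22×10^8 × 2.999×10^-6 / 0.0426 = 8589 N·m.
ω = 2π·37.3 = 234.4 rad/s, so P_max = T_max·ω = 2.013×10^6 W.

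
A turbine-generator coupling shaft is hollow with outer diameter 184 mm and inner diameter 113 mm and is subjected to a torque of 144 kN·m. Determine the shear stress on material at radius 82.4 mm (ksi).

J = π(d_o⁴ − d_i⁴)/32 = π(0.184⁴ − 0.113⁴)/32 = 9.652×10^-5 m⁴.
Shear stress varies linearly with radius: τ = T·r/J = 144000 × 0.0824 / 9.652×10^-5 = 1.229×10^8 Pa.

17.8 ksi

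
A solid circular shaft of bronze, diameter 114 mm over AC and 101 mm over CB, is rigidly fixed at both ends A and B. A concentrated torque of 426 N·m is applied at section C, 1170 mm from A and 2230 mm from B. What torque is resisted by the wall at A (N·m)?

322 N·m

Compatibility: T_A·a/J_AC = T_B·b/J_CB with T_A + T_B = T₀.
J_AC = 1.66×10^-5 m⁴, J_CB = 1.02×10^-5 m⁴, so T_A = T₀·(J_AC/a)/((J_AC/a)+(J_CB/b)) = 321.9 N·m, T_B = 104.1 N·m.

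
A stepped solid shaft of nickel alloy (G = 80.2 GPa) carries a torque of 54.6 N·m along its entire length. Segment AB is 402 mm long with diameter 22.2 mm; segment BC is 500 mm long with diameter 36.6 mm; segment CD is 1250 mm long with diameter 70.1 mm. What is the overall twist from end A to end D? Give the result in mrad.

J_AB = π(0.0222)⁴/32 = 2.38×10^-8 m⁴; J_BC = π(0.0366)⁴/32 = 1.76×10^-7 m⁴; J_CD = π(0.0701)⁴/32 = 2.37×10^-6 m⁴.
θ = (T/G)·Σ L_i/J_i = (54.60/80.2×10⁹)·(0.402/2.38×10^-8 + 0.500/1.76×10^-7 + 1.25/2.37×10^-6) = 0.01377 rad.

13.8 mrad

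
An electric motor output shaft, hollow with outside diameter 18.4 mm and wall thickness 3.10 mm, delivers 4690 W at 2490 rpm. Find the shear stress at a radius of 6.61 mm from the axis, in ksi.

1.90 ksi

ω = 2π·2490/60 = 260.8 rad/s, so T = P/ω = 4690 / 260.8 = 17.99 N·m.
J = π(d_o⁴ − d_i⁴)/32 = π(0.0184⁴ − 0.0122⁴)/32 = 9.078×10^-9 m⁴.
Shear stress varies linearly with radius: τ = T·r/J = 17.99 × 0.00661 / 9.078×10^-9 = 1.310×10^7 Pa.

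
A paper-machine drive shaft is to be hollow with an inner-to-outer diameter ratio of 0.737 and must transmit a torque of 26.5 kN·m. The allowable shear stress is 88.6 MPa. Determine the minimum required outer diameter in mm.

For a hollow shaft with d_i/d_o = 0.737: τ_max = 16T/(π d_o³ (1−k⁴)), so d_o = [16T/(π τ_allow (1−k⁴))]^(1/3) = [16·26500/(π·8.86×10^7·0.7050)]^(1/3) = 0.1293 m.

129 mm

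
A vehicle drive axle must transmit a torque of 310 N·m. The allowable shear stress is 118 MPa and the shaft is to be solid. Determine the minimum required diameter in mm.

For a solid shaft τ_max = 16T/(πd³), so d = (16T/(π τ_allow))^(1/3) = (16·310.0/(π·1.18×10^8))^(1/3) = 0.02374 m.

23.7 mm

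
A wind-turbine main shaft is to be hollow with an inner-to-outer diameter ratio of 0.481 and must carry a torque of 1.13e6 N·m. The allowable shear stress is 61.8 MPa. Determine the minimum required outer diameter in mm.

For a hollow shaft with d_i/d_o = 0.481: τ_max = 16T/(π d_o³ (1−k⁴)), so d_o = [16T/(π τ_allow (1−k⁴))]^(1/3) = [16·1.130e6/(π·6.18×10^7·0.9465)]^(1/3) = 0.4617 m.

462 mm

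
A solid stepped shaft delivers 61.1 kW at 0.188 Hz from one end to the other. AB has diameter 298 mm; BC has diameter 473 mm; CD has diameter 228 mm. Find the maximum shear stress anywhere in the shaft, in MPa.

ω = 2π·0.188 = 1.181 rad/s, so T = P/ω = 61.1×10³ / 1.181 = 51730 N·m.
Under the same torque, τ_max = 16T/(πd³) is largest where d is smallest — segment CD (d = 228 mm).
τ_max = 16·51730/(π·(0.228)³) = 2.223×10^7 Pa.

22.2 MPa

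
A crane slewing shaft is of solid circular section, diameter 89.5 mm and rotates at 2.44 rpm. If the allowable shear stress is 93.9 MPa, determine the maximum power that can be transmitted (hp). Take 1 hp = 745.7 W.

J = πd⁴/32 = π(0.0895)⁴/32 = 6.299×10^-6 m⁴.
T_max = τ_allow·J/r = 9.39×10^7 × 6.299×10^-6 / 0.0447 = 13220 N·m.
ω = 2π·2.44/60 = 0.2555 rad/s, so P_max = T_max·ω = 3377 W.

4.53 hp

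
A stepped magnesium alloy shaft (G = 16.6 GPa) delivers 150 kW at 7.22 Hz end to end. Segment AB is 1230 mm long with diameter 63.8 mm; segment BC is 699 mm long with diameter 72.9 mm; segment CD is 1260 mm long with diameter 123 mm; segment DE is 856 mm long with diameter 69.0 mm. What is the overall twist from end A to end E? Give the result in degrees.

ω = 2π·7.22 = 45.36 rad/s, so T = P/ω = 150×10³ / 45.36 = 3307 N·m.
J_AB = π(0.0638)⁴/32 = 1.63×10^-6 m⁴; J_BC = π(0.0729)⁴/32 = 2.77×10^-6 m⁴; J_CD = π(0.123)⁴/32 = 2.25×10^-5 m⁴; J_DE = π(0.0690)⁴/32 = 2.23×10^-6 m⁴.
θ = (T/G)·Σ L_i/J_i = (3307/16.6×10⁹)·(1.23/1.63×10^-6 + 0.699/2.77×10^-6 + 1.26/2.25×10^-5 + 0.856/2.23×10^-6) = 0.2886 rad.

16.5°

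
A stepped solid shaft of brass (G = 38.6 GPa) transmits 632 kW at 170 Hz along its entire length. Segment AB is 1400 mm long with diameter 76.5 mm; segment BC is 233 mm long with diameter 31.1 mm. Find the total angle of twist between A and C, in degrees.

2.59°

ω = 2π·170 = 1068 rad/s, so T = P/ω = 632×10³ / 1068 = 591.7 N·m.
J_AB = π(0.0765)⁴/32 = 3.36×10^-6 m⁴; J_BC = π(0.0311)⁴/32 = 9.18×10^-8 m⁴.
θ = (T/G)·Σ L_i/J_i = (591.7/38.6×10⁹)·(1.40/3.36×10^-6 + 0.233/9.18×10^-8) = 0.04527 rad.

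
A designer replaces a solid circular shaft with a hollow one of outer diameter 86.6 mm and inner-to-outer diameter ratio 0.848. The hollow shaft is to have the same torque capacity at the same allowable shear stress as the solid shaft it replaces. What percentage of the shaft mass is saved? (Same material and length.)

54.4 %

Equal τ_max and T ⇒ the solid shaft needs d_s³ = d_o³(1−k⁴), so d_s = 86.6·(1−0.848⁴)^(1/3) = 67.94 mm.
Area ratio A_h/A_s = d_o²(1−k²)/d_s² = (1−k²)/(1−k⁴)^(2/3) = 0.4564.
Mass saving = 1 − 0.4564 = 54.4 %.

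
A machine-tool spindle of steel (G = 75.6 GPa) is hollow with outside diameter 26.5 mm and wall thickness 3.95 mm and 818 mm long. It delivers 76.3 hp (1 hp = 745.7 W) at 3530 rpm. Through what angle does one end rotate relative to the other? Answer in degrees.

2.60°

ω = 2π·3530/60 = 369.7 rad/s, so T = P/ω = 76.3×745.7 / 369.7 = 153.9 N·m.
J = π(d_o⁴ − d_i⁴)/32 = π(0.0265⁴ − 0.0186⁴)/32 = 3.667×10^-8 m⁴.
θ = T·L/(G·J) = 153.9 × 0.818 / (75.6×10⁹ × 3.667×10^-8) = 0.04542 rad.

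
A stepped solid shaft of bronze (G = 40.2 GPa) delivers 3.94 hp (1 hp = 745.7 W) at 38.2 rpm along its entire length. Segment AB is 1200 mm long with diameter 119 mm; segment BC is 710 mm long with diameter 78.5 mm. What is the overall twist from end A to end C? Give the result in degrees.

0.263°

ω = 2π·38.2/60 = 4.000 rad/s, so T = P/ω = 3.94×745.7 / 4.000 = 734.5 N·m.
J_AB = π(0.119)⁴/32 = 1.97×10^-5 m⁴; J_BC = π(0.0785)⁴/32 = 3.73×10^-6 m⁴.
θ = (T/G)·Σ L_i/J_i = (734.5/40.2×10⁹)·(1.20/1.97×10^-5 + 0.710/3.73×10^-6) = 4.593×10^-3 rad.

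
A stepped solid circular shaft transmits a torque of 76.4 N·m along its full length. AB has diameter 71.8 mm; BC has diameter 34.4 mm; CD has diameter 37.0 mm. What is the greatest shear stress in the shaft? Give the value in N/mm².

Under the same torque, τ_max = 16T/(πd³) is largest where d is smallest — segment BC (d = 34.4 mm).
τ_max = 16·76.40/(π·(0.0344)³) = 9.558×10^6 Pa.

9.56 N/mm²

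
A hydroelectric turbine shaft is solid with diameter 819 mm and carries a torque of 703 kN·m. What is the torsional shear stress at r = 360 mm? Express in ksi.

J = πd⁴/32 = π(0.819)⁴/32 = 0.04417 m⁴.
Shear stress varies linearly with radius: τ = T·r/J = 703000 × 0.360 / 0.04417 = 5.730×10^6 Pa.

0.831 ksi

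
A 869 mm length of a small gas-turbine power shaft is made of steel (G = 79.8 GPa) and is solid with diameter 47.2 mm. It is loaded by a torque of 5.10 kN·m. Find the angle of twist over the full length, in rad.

J = πd⁴/32 = π(0.0472)⁴/32 = 4.873×10^-7 m⁴.
θ = T·L/(G·J) = 5100 × 0.869 / (79.8×10⁹ × 4.873×10^-7) = 0.1140 rad.

0.114 rad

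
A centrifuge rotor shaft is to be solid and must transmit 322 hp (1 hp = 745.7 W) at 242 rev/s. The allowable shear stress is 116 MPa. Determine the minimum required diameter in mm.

ω = 2π·242 = 1521 rad/s, so T = P/ω = 322×745.7 / 1521 = 157.9 N·m.
For a solid shaft τ_max = 16T/(πd³), so d = (16T/(π τ_allow))^(1/3) = (16·157.9/(π·1.16×10^8))^(1/3) = 0.01907 m.

19.1 mm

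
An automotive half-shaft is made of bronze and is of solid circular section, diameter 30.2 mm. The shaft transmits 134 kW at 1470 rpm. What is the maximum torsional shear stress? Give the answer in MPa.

ω = 2π·1470/60 = 153.9 rad/s, so T = P/ω = 134×10³ / 153.9 = 870.5 N·m.
J = πd⁴/32 = π(0.0302)⁴/32 = 8.166×10^-8 m⁴.
τ_max = T·r/J = 870.5 × 0.0151 / 8.166×10^-8 = 1.610×10^8 Pa.

161 MPa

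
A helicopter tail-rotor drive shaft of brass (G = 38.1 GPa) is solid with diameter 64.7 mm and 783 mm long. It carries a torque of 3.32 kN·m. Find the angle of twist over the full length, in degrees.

J = πd⁴/32 = π(0.0647)⁴/32 = 1.720×10^-6 m⁴.
θ = T·L/(G·J) = 3320 × 0.783 / (38.1×10⁹ × 1.720×10^-6) = 0.03966 rad.

2.27°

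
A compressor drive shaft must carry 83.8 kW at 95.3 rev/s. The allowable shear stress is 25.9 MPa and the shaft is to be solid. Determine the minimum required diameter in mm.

30.2 mm

ω = 2π·95.3 = 598.8 rad/s, so T = P/ω = 83.8×10³ / 598.8 = 139.9 N·m.
For a solid shaft τ_max = 16T/(πd³), so d = (16T/(π τ_allow))^(1/3) = (16·139.9/(π·2.59×10^7))^(1/3) = 0.03019 m.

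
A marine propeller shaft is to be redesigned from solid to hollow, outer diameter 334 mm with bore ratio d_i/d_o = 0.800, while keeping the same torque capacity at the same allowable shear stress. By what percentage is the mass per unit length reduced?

Equal τ_max and T ⇒ the solid shaft needs d_s³ = d_o³(1−k⁴), so d_s = 334·(1−0.800⁴)^(1/3) = 280.2 mm.
Area ratio A_h/A_s = d_o²(1−k²)/d_s² = (1−k²)/(1−k⁴)^(2/3) = 0.5115.
Mass saving = 1 − 0.5115 = 48.8 %.

48.8 %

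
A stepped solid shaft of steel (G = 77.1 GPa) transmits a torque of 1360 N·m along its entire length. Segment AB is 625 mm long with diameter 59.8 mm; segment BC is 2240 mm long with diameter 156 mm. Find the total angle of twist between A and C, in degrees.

J_AB = π(0.0598)⁴/32 = 1.26×10^-6 m⁴; J_BC = π(0.156)⁴/32 = 5.81×10^-5 m⁴.
θ = (T/G)·Σ L_i/J_i = (1360/77.1×10⁹)·(0.625/1.26×10^-6 + 2.24/5.81×10^-5) = 9.461×10^-3 rad.

0.542°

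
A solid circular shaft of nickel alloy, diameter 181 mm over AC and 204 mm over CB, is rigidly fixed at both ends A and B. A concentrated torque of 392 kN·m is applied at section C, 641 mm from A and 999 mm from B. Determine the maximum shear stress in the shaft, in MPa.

165 MPa

Compatibility: T_A·a/J_AC = T_B·b/J_CB with T_A + T_B = T₀.
J_AC = 1.05×10^-4 m⁴, J_CB = 1.70×10^-4 m⁴, so T_A = T₀·(J_AC/a)/((J_AC/a)+(J_CB/b)) = 192600 N·m, T_B = 199400 N·m.
τ in each portion: τ_AC = 1.65×10^8 Pa, τ_CB = 1.20×10^8 Pa; maximum is in AC.
τ_max = T_AC·r/J = 192600·0.0905/1.05×10^-4 = 1.654×10^8 Pa.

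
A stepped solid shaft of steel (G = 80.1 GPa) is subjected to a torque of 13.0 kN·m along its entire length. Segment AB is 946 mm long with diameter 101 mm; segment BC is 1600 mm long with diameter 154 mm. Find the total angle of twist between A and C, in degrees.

J_AB = π(0.101)⁴/32 = 1.02×10^-5 m⁴; J_BC = π(0.154)⁴/32 = 5.52×10^-5 m⁴.
θ = (T/G)·Σ L_i/J_i = (13000/80.1×10⁹)·(0.946/1.02×10^-5 + 1.60/5.52×10^-5) = 0.01973 rad.

1.13°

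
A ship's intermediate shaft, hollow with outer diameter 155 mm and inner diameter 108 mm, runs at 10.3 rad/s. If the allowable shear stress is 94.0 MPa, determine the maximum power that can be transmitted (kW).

J = π(d_o⁴ − d_i⁴)/32 = π(0.155⁴ − 0.108⁴)/32 = 4.331×10^-5 m⁴.
T_max = τ_allow·J/r = 9.40×10^7 × 4.331×10^-5 / 0.0775 = 52530 N·m.
ω = 10.3 rad/s, so P_max = T_max·ω = 5.411×10^5 W.

541 kW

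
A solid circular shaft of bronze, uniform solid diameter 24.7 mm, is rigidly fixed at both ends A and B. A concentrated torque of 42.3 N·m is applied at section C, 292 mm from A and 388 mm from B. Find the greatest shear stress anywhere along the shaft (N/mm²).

With uniform GJ and both ends fixed, compatibility θ_AC = θ_CB gives T_A·a = T_B·b, together with T_A + T_B = T₀.
T_A = T₀·b/(a+b) = 42.30·388/680.0 = 24.14 N·m; T_B = 18.16 N·m.
τ in each portion: τ_AC = 8.16×10^6 Pa, τ_CB = 6.14×10^6 Pa; maximum is in AC.
τ_max = T_AC·r/J = 24.14·0.0123/3.65×10^-8 = 8.157×10^6 Pa.

8.16 N/mm²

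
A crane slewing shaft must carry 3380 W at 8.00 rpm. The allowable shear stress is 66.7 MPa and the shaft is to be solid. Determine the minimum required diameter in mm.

67.5 mm

ω = 2π·8.00/60 = 0.8378 rad/s, so T = P/ω = 3380 / 0.8378 = 4035 N·m.
For a solid shaft τ_max = 16T/(πd³), so d = (16T/(π τ_allow))^(1/3) = (16·4035/(π·6.67×10^7))^(1/3) = 0.06754 m.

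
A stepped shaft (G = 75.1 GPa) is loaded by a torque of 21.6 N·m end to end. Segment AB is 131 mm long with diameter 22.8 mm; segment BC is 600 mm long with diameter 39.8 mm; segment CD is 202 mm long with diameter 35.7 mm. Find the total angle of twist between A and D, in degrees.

0.142°

J_AB = π(0.0228)⁴/32 = 2.65×10^-8 m⁴; J_BC = π(0.0398)⁴/32 = 2.46×10^-7 m⁴; J_CD = π(0.0357)⁴/32 = 1.59×10^-7 m⁴.
θ = (T/G)·Σ L_i/J_i = (21.60/75.1×10⁹)·(0.131/2.65×10^-8 + 0.600/2.46×10^-7 + 0.202/1.59×10^-7) = 2.485×10^-3 rad.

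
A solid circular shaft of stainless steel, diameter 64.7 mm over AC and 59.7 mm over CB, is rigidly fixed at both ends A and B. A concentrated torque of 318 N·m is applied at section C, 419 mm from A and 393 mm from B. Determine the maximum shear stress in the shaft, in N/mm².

Compatibility: T_A·a/J_AC = T_B·b/J_CB with T_A + T_B = T₀.
J_AC = 1.72×10^-6 m⁴, J_CB = 1.25×10^-6 m⁴, so T_A = T₀·(J_AC/a)/((J_AC/a)+(J_CB/b)) = 179.4 N·m, T_B = 138.6 N·m.
τ in each portion: τ_AC = 3.37×10^6 Pa, τ_CB = 3.32×10^6 Pa; maximum is in AC.
τ_max = T_AC·r/J = 179.4·0.0324/1.72×10^-6 = 3.373×10^6 Pa.

3.37 N/mm²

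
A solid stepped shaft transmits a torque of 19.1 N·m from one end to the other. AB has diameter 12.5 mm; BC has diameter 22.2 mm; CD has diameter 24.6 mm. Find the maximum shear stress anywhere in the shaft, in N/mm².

Under the same torque, τ_max = 16T/(πd³) is largest where d is smallest — segment AB (d = 12.5 mm).
τ_max = 16·19.10/(π·(0.0125)³) = 4.981×10^7 Pa.

49.8 N/mm²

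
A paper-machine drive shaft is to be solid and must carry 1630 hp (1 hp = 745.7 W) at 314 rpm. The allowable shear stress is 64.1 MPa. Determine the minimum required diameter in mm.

143 mm

ω = 2π·314/60 = 32.88 rad/s, so T = P/ω = 1630×745.7 / 32.88 = 36970 N·m.
For a solid shaft τ_max = 16T/(πd³), so d = (16T/(π τ_allow))^(1/3) = (16·36970/(π·6.41×10^7))^(1/3) = 0.1432 m.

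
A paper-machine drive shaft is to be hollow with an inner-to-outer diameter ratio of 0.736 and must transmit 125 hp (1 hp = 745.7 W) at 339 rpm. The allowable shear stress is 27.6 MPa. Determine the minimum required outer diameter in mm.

ω = 2π·339/60 = 35.50 rad/s, so T = P/ω = 125×745.7 / 35.50 = 2626 N·m.
For a hollow shaft with d_i/d_o = 0.736: τ_max = 16T/(π d_o³ (1−k⁴)), so d_o = [16T/(π τ_allow (1−k⁴))]^(1/3) = [16·2626/(π·2.76×10^7·0.7066)]^(1/3) = 0.08818 m.

88.2 mm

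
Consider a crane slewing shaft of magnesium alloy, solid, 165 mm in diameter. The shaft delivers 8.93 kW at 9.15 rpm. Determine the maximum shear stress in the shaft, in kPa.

10600 kPa

ω = 2π·9.15/60 = 0.9582 rad/s, so T = P/ω = 8.93×10³ / 0.9582 = 9320 N·m.
J = πd⁴/32 = π(0.165)⁴/32 = 7.277×10^-5 m⁴.
τ_max = T·r/J = 9320 × 0.0825 / 7.277×10^-5 = 1.057×10^7 Pa.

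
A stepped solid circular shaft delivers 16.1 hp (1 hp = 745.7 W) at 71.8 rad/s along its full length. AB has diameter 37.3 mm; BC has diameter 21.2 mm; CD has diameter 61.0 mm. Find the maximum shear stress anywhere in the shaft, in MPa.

ω = 71.8 rad/s, so T = P/ω = 16.1×745.7 / 71.80 = 167.2 N·m.
Under the same torque, τ_max = 16T/(πd³) is largest where d is smallest — segment BC (d = 21.2 mm).
τ_max = 16·167.2/(π·(0.0212)³) = 8.938×10^7 Pa.

89.4 MPa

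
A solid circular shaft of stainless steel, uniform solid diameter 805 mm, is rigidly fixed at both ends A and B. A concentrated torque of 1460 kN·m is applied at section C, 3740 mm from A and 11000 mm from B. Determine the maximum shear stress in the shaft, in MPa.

10.6 MPa

With uniform GJ and both ends fixed, compatibility θ_AC = θ_CB gives T_A·a = T_B·b, together with T_A + T_B = T₀.
T_A = T₀·b/(a+b) = 1.460e6·11000/14740 = 1.090e6 N·m; T_B = 370400 N·m.
τ in each portion: τ_AC = 1.06×10^7 Pa, τ_CB = 3.62×10^6 Pa; maximum is in AC.
τ_max = T_AC·r/J = 1.090e6·0.403/0.0412 = 1.064×10^7 Pa.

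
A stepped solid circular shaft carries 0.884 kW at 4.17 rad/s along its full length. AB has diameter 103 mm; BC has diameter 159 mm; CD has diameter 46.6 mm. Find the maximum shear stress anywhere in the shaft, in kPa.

ω = 4.17 rad/s, so T = P/ω = 0.884×10³ / 4.170 = 212.0 N·m.
Under the same torque, τ_max = 16T/(πd³) is largest where d is smallest — segment CD (d = 46.6 mm).
τ_max = 16·212.0/(π·(0.0466)³) = 1.067×10^7 Pa.

10700 kPa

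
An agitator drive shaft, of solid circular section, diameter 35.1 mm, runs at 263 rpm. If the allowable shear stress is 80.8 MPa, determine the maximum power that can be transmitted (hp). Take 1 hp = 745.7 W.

J = πd⁴/32 = π(0.0351)⁴/32 = 1.490×10^-7 m⁴.
T_max = τ_allow·J/r = 8.08×10^7 × 1.490×10^-7 / 0.0175 = 686.1 N·m.
ω = 2π·263/60 = 27.54 rad/s, so P_max = T_max·ω = 1.890×10^4 W.

25.3 hp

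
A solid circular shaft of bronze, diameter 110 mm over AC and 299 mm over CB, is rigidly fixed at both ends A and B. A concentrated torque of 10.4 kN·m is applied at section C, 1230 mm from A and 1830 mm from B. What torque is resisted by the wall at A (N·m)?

Compatibility: T_A·a/J_AC = T_B·b/J_CB with T_A + T_B = T₀.
J_AC = 1.44×10^-5 m⁴, J_CB = 7.85×10^-4 m⁴, so T_A = T₀·(J_AC/a)/((J_AC/a)+(J_CB/b)) = 275.9 N·m, T_B = 10120 N·m.

276 N·m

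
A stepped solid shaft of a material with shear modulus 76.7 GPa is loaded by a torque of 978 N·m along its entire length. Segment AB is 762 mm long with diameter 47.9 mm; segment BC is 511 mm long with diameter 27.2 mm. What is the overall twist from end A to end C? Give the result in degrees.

8.02°

J_AB = π(0.0479)⁴/32 = 5.17×10^-7 m⁴; J_BC = π(0.0272)⁴/32 = 5.37×10^-8 m⁴.
θ = (T/G)·Σ L_i/J_i = (978.0/76.7×10⁹)·(0.762/5.17×10^-7 + 0.511/5.37×10^-8) = 0.1401 rad.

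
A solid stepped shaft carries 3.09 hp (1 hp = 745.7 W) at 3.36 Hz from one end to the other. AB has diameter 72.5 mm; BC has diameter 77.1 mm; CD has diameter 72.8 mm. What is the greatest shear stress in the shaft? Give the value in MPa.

ω = 2π·3.36 = 21.11 rad/s, so T = P/ω = 3.09×745.7 / 21.11 = 109.1 N·m.
Under the same torque, τ_max = 16T/(πd³) is largest where d is smallest — segment AB (d = 72.5 mm).
τ_max = 16·109.1/(π·(0.0725)³) = 1.459×10^6 Pa.

1.46 MPa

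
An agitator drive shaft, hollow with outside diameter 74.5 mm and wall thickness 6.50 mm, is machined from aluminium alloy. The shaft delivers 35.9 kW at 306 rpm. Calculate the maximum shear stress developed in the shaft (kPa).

25800 kPa

ω = 2π·306/60 = 32.04 rad/s, so T = P/ω = 35.9×10³ / 32.04 = 1120 N·m.
J = π(d_o⁴ − d_i⁴)/32 = π(0.0745⁴ − 0.0615⁴)/32 = 1.620×10^-6 m⁴.
τ_max = T·r/J = 1120 × 0.0372 / 1.620×10^-6 = 2.576×10^7 Pa.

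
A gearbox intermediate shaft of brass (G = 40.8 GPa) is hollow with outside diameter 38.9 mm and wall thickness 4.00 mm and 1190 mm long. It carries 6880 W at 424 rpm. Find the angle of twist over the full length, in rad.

ω = 2π·424/60 = 44.40 rad/s, so T = P/ω = 6880 / 44.40 = 155.0 N·m.
J = π(d_o⁴ − d_i⁴)/32 = π(0.0389⁴ − 0.0309⁴)/32 = 1.353×10^-7 m⁴.
θ = T·L/(G·J) = 155.0 × 1.19 / (40.8×10⁹ × 1.353×10^-7) = 0.03340 rad.

0.0334 rad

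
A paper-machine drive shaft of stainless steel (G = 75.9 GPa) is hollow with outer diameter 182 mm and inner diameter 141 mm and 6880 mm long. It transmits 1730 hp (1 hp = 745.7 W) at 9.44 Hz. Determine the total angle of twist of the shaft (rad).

0.0286 rad

ω = 2π·9.44 = 59.31 rad/s, so T = P/ω = 1730×745.7 / 59.31 = 21750 N·m.
J = π(d_o⁴ − d_i⁴)/32 = π(0.182⁴ − 0.141⁴)/32 = 6.891×10^-5 m⁴.
θ = T·L/(G·J) = 21750 × 6.88 / (75.9×10⁹ × 6.891×10^-5) = 0.02861 rad.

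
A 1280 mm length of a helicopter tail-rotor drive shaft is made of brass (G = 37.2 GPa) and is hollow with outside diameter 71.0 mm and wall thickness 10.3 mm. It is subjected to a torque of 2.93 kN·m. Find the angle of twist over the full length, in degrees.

J = π(d_o⁴ − d_i⁴)/32 = π(0.0710⁴ − 0.0504⁴)/32 = 1.861×10^-6 m⁴.
θ = T·L/(G·J) = 2930 × 1.28 / (37.2×10⁹ × 1.861×10^-6) = 0.05416 rad.

3.10°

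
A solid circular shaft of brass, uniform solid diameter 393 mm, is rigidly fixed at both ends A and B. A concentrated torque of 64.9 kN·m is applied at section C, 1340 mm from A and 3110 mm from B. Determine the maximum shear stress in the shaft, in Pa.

3.81e6 Pa

With uniform GJ and both ends fixed, compatibility θ_AC = θ_CB gives T_A·a = T_B·b, together with T_A + T_B = T₀.
T_A = T₀·b/(a+b) = 64900·3110/4450 = 45360 N·m; T_B = 19540 N·m.
τ in each portion: τ_AC = 3.81×10^6 Pa, τ_CB = 1.64×10^6 Pa; maximum is in AC.
τ_max = T_AC·r/J = 45360·0.197/2.34×10^-3 = 3.806×10^6 Pa.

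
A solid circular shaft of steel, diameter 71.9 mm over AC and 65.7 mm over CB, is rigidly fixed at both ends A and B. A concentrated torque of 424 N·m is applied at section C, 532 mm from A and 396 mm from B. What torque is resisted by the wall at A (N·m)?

219 N·m

Compatibility: T_A·a/J_AC = T_B·b/J_CB with T_A + T_B = T₀.
J_AC = 2.62×10^-6 m⁴, J_CB = 1.83×10^-6 m⁴, so T_A = T₀·(J_AC/a)/((J_AC/a)+(J_CB/b)) = 218.9 N·m, T_B = 205.1 N·m.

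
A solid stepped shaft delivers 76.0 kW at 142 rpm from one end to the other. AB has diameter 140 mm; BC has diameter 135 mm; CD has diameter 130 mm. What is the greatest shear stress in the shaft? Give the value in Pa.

ω = 2π·142/60 = 14.87 rad/s, so T = P/ω = 76.0×10³ / 14.87 = 5111 N·m.
Under the same torque, τ_max = 16T/(πd³) is largest where d is smallest — segment CD (d = 130 mm).
τ_max = 16·5111/(π·(0.130)³) = 1.185×10^7 Pa.

1.18e7 Pa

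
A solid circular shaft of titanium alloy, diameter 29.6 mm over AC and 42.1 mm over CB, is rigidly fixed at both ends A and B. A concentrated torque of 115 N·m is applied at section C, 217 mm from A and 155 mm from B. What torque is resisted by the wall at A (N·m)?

17.1 N·m

Compatibility: T_A·a/J_AC = T_B·b/J_CB with T_A + T_B = T₀.
J_AC = 7.54×10^-8 m⁴, J_CB = 3.08×10^-7 m⁴, so T_A = T₀·(J_AC/a)/((J_AC/a)+(J_CB/b)) = 17.09 N·m, T_B = 97.91 N·m.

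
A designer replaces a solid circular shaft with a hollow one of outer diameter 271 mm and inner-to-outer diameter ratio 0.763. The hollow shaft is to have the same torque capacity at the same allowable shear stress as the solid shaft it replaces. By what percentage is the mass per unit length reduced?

Equal τ_max and T ⇒ the solid shaft needs d_s³ = d_o³(1−k⁴), so d_s = 271·(1−0.763⁴)^(1/3) = 236.1 mm.
Area ratio A_h/A_s = d_o²(1−k²)/d_s² = (1−k²)/(1−k⁴)^(2/3) = 0.5506.
Mass saving = 1 − 0.5506 = 44.9 %.

44.9 %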